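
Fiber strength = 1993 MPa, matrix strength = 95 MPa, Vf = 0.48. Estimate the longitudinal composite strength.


sigma_1 = sigma_f*Vf + sigma_m*(1-Vf) = 1993*0.48 + 95*0.52 = 1006.0 MPa

1006.0 MPa


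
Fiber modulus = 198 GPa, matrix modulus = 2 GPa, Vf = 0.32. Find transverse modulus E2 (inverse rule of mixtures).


1/E2 = Vf/Ef + (1-Vf)/Em = 0.32/198 + 0.68/2
E2 = 2.93 GPa

2.93 GPa


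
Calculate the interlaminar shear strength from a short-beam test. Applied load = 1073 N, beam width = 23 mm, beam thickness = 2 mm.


ILSS = 3F/(4bh) = 3*1073/(4*23*2) = 17.49 MPa

17.49 MPa


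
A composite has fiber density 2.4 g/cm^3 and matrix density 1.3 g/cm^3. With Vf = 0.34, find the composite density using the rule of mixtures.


rho_c = rho_f*Vf + rho_m*(1-Vf) = 2.4*0.34 + 1.3*0.66 = 1.674 g/cm^3

1.674 g/cm^3


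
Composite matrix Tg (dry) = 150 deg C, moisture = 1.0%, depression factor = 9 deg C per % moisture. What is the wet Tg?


Tg_wet = Tg_dry - k*moisture = 150 - 9*1.0 = 141.0 deg C

141.0 deg C


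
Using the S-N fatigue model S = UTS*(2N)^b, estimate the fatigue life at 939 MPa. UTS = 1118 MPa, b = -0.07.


N = 0.5 * (S/UTS)^(1/b) = 0.5 * (939/1118)^(1/-0.07) = 6.0463 cycles

6.0463 cycles


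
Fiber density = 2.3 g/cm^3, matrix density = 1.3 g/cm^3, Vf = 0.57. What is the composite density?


rho_c = rho_f*Vf + rho_m*(1-Vf) = 2.3*0.57 + 1.3*0.43 = 1.87 g/cm^3

1.87 g/cm^3


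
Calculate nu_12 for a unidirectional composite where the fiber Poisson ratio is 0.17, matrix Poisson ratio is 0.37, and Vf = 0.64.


nu_12 = nu_f*Vf + nu_m*(1-Vf) = 0.17*0.64 + 0.37*0.36 = 0.242

0.242


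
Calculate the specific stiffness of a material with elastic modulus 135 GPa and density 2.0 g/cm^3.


Specific stiffness = E/rho = 135/2.0 = 67.5 GPa/(g/cm^3)

67.5 GPa/(g/cm^3)


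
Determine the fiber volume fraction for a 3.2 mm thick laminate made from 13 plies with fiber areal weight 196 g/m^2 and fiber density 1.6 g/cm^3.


Vf = n * FAW / (rho_f * h * 1000) = 13 * 196 / (1.6 * 3.2 * 1000) = 0.4977

0.4977


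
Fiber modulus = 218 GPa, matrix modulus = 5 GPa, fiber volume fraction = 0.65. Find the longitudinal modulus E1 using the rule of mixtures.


E1 = Ef*Vf + Em*(1-Vf) = 218*0.65 + 5*0.35 = 143.45 GPa

143.45 GPa


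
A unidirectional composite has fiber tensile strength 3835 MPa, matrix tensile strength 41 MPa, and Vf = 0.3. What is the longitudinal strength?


sigma_1 = sigma_f*Vf + sigma_m*(1-Vf) = 3835*0.3 + 41*0.7 = 1179.2 MPa

1179.2 MPa


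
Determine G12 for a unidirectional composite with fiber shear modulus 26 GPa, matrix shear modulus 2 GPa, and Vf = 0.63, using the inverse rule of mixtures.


1/G12 = Vf/Gf + (1-Vf)/Gm = 0.63/26 + 0.37/2
G12 = 4.78 GPa

4.78 GPa


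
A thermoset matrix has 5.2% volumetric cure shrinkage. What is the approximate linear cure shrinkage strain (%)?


Linear shrinkage ≈ vol_shrink/3 = 5.2/3 = 1.733%

1.733%


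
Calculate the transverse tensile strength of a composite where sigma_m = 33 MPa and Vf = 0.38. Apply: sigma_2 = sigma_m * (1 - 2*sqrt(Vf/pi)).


factor = 1 - 2*sqrt(0.38/pi) = 0.3044
sigma_2 = 33 * 0.3044 = 10.05 MPa

10.05 MPa


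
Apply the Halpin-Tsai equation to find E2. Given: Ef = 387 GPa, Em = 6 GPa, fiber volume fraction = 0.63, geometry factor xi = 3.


eta = (Ef/Em - 1)/(Ef/Em + xi) = (64.5 - 1)/(64.5 + 3) = 0.9407
E2 = Em*(1+xi*eta*Vf)/(1-eta*Vf) = 40.92 GPa

40.92 GPa


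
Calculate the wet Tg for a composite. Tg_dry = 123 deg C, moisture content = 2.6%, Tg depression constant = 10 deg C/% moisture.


Tg_wet = Tg_dry - k*moisture = 123 - 10*2.6 = 97.0 deg C

97.0 deg C


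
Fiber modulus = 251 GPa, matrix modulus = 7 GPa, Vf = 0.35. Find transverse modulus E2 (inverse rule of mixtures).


1/E2 = Vf/Ef + (1-Vf)/Em = 0.35/251 + 0.65/7
E2 = 10.61 GPa

10.61 GPa


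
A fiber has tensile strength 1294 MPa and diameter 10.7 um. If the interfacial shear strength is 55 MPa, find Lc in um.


Lc = sigma_f * d / (2 * tau_i) = 1294 * 10.7 / (2 * 55) = 125.9 um

125.9 um


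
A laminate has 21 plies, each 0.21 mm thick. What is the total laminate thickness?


h = n * t_ply = 21 * 0.21 = 4.41 mm

4.41 mm


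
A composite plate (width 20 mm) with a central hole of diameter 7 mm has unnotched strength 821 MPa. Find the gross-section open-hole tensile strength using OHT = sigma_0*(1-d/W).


OHT = sigma_0*(1-d/W) = 821*(1-7/20) = 533.7 MPa

533.7 MPa


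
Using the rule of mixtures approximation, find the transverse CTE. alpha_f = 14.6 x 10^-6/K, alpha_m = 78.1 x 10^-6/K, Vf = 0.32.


alpha_2 = alpha_f*Vf + alpha_m*(1-Vf) = 14.6*0.32 + 78.1*0.68 = 57.8 x 10^-6/K

57.8 x 10^-6/K


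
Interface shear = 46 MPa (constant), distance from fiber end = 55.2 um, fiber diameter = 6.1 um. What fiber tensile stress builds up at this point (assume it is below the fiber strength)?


Force balance: sigma_f * (pi*d^2/4) = tau * (pi*d) * x  ->  sigma_f = 4 * tau * x / d
sigma_f = 4 * 46 * 55.2 / 6.1 = 1665.0 MPa

1665.0 MPa


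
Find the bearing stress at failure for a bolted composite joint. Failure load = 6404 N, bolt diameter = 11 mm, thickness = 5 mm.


sigma_br = F/(d*h) = 6404/(11*5) = 116.4 MPa

116.4 MPa


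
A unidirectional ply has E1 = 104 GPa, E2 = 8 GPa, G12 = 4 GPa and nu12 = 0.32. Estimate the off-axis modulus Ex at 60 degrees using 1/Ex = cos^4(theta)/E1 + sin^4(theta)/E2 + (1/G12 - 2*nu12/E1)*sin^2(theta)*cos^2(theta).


cos^4(60) = 0.0625, sin^4(60) = 0.5625, sin^2(60)*cos^2(60) = 0.1875
1/G12 - 2*nu12/E1 = 1/4 - 2*0.32/104 = 0.243846 GPa^-1
1/Ex = 0.0625/104 + 0.5625/8 + 0.243846*0.1875 = 0.1166346 GPa^-1
Ex = 8.57 GPa

8.57 GPa


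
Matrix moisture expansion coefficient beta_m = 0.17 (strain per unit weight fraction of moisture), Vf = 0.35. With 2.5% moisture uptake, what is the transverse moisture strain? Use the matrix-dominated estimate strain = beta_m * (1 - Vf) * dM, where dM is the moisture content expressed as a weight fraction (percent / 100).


dM = 2.5/100 = 0.025
strain = beta_m * (1-Vf) * dM = 0.17 * 0.65 * 0.025 = 0.0027625

0.0027625


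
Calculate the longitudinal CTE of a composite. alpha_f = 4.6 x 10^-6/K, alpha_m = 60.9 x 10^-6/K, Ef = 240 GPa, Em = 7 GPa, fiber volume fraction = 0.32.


E1 = Ef*Vf + Em*(1-Vf) = 81.56
alpha_1 = (alpha_f*Ef*Vf + alpha_m*Em*(1-Vf))/E1 = 7.89 x 10^-6/K

7.89 x 10^-6/K


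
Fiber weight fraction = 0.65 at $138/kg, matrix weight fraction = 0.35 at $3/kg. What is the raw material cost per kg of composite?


Cost = cost_f*Wf + cost_m*Wm = 138*0.65 + 3*0.35 = $90.75/kg

$90.75/kg


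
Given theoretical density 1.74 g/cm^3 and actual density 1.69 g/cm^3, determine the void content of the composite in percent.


Void% = (rho_theo - rho_actual)/rho_theo * 100 = (1.74 - 1.69)/1.74 * 100 = 2.87%

2.87%


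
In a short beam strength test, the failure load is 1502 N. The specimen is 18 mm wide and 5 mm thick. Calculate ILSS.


ILSS = 3F/(4bh) = 3*1502/(4*18*5) = 12.52 MPa

12.52 MPa


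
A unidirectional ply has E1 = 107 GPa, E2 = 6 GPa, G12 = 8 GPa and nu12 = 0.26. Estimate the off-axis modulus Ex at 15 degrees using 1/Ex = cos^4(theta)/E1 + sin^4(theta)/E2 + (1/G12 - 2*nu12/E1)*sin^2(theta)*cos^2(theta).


cos^4(15) = 0.870513, sin^4(15) = 0.004487, sin^2(15)*cos^2(15) = 0.0625
1/G12 - 2*nu12/E1 = 1/8 - 2*0.26/107 = 0.12014 GPa^-1
1/Ex = 0.870513/107 + 0.004487/6 + 0.12014*0.0625 = 0.0163923 GPa^-1
Ex = 61.0 GPa

61.0 GPa


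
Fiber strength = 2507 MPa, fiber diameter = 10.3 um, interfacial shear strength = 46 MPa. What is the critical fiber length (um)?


Lc = sigma_f * d / (2 * tau_i) = 2507 * 10.3 / (2 * 46) = 280.7 um

280.7 um


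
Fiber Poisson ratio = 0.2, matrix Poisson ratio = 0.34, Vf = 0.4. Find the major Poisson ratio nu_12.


nu_12 = nu_f*Vf + nu_m*(1-Vf) = 0.2*0.4 + 0.34*0.6 = 0.284

0.284


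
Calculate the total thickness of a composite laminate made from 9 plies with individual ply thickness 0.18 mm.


h = n * t_ply = 9 * 0.18 = 1.62 mm

1.62 mm


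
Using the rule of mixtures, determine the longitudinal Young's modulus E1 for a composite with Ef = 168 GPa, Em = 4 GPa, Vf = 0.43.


E1 = Ef*Vf + Em*(1-Vf) = 168*0.43 + 4*0.57 = 74.52 GPa

74.52 GPa


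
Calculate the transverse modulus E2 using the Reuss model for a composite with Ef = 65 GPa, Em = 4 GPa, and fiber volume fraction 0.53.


1/E2 = Vf/Ef + (1-Vf)/Em = 0.53/65 + 0.47/4
E2 = 7.96 GPa

7.96 GPa


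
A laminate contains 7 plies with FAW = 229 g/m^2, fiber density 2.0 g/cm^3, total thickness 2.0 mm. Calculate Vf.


Vf = n * FAW / (rho_f * h * 1000) = 7 * 229 / (2.0 * 2.0 * 1000) = 0.4008

0.4008


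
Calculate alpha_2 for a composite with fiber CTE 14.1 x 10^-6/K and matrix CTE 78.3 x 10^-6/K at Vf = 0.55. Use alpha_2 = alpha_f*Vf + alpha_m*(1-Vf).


alpha_2 = alpha_f*Vf + alpha_m*(1-Vf) = 14.1*0.55 + 78.3*0.45 = 43.0 x 10^-6/K

43.0 x 10^-6/K


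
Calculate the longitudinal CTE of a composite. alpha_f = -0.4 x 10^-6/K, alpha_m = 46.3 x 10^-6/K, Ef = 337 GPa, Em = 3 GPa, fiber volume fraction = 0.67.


E1 = Ef*Vf + Em*(1-Vf) = 226.78
alpha_1 = (alpha_f*Ef*Vf + alpha_m*Em*(1-Vf))/E1 = -0.2 x 10^-6/K

-0.2 x 10^-6/K


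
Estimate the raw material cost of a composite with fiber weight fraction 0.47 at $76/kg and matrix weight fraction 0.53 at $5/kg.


Cost = cost_f*Wf + cost_m*Wm = 76*0.47 + 5*0.53 = $38.37/kg

$38.37/kg


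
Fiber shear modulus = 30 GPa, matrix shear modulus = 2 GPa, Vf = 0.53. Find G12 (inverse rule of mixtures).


1/G12 = Vf/Gf + (1-Vf)/Gm = 0.53/30 + 0.47/2
G12 = 3.96 GPa

3.96 GPa


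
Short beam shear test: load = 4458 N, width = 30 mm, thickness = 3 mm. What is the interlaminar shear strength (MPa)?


ILSS = 3F/(4bh) = 3*4458/(4*30*3) = 37.15 MPa

37.15 MPa


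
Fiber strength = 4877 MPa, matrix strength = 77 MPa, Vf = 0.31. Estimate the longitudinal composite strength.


sigma_1 = sigma_f*Vf + sigma_m*(1-Vf) = 4877*0.31 + 77*0.69 = 1565.0 MPa

1565.0 MPa


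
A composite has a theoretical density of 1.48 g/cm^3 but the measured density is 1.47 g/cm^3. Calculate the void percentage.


Void% = (rho_theo - rho_actual)/rho_theo * 100 = (1.48 - 1.47)/1.48 * 100 = 0.68%

0.68%


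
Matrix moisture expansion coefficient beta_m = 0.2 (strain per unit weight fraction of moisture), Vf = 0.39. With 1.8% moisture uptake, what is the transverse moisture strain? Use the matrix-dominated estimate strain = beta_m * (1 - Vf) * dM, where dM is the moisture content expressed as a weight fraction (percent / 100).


dM = 1.8/100 = 0.018
strain = beta_m * (1-Vf) * dM = 0.2 * 0.61 * 0.018 = 0.002196

0.002196


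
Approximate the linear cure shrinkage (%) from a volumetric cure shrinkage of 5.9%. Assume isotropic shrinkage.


Linear shrinkage ≈ vol_shrink/3 = 5.9/3 = 1.967%

1.967%


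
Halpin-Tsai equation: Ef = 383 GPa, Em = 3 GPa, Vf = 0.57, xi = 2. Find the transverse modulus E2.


eta = (Ef/Em - 1)/(Ef/Em + xi) = (127.6667 - 1)/(127.6667 + 2) = 0.9769
E2 = Em*(1+xi*eta*Vf)/(1-eta*Vf) = 14.31 GPa

14.31 GPa


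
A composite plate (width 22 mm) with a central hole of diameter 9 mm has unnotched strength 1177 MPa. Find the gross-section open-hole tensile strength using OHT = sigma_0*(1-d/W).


OHT = sigma_0*(1-d/W) = 1177*(1-9/22) = 695.5 MPa

695.5 MPa


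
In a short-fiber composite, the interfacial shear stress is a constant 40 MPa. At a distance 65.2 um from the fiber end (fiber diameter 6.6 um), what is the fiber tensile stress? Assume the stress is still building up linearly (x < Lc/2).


Force balance: sigma_f * (pi*d^2/4) = tau * (pi*d) * x  ->  sigma_f = 4 * tau * x / d
sigma_f = 4 * 40 * 65.2 / 6.6 = 1580.6 MPa

1580.6 MPa


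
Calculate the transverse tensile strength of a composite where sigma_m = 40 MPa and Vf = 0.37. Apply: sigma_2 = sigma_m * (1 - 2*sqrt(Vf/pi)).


factor = 1 - 2*sqrt(0.37/pi) = 0.3136
sigma_2 = 40 * 0.3136 = 12.55 MPa

12.55 MPa


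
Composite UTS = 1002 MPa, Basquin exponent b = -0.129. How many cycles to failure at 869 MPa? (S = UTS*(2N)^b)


N = 0.5 * (S/UTS)^(1/b) = 0.5 * (869/1002)^(1/-0.129) = 1.5080 cycles

1.5080 cycles


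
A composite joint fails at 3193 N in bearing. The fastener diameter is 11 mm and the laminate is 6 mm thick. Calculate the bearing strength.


sigma_br = F/(d*h) = 3193/(11*6) = 48.4 MPa

48.4 MPa


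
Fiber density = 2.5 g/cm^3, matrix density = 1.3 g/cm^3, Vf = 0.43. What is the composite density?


rho_c = rho_f*Vf + rho_m*(1-Vf) = 2.5*0.43 + 1.3*0.57 = 1.816 g/cm^3

1.816 g/cm^3


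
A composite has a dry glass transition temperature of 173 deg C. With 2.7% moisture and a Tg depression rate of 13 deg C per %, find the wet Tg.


Tg_wet = Tg_dry - k*moisture = 173 - 13*2.7 = 137.9 deg C

137.9 deg C


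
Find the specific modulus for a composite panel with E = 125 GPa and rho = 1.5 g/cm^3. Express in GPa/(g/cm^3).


Specific stiffness = E/rho = 125/1.5 = 83.3 GPa/(g/cm^3)

83.3 GPa/(g/cm^3)


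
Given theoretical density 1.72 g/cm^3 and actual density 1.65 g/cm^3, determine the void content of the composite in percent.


Void% = (rho_theo - rho_actual)/rho_theo * 100 = (1.72 - 1.65)/1.72 * 100 = 4.07%

4.07%


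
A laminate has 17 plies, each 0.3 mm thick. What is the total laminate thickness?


h = n * t_ply = 17 * 0.3 = 5.1 mm

5.1 mm


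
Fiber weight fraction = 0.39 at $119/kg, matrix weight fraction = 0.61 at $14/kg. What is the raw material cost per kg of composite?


Cost = cost_f*Wf + cost_m*Wm = 119*0.39 + 14*0.61 = $54.95/kg

$54.95/kg


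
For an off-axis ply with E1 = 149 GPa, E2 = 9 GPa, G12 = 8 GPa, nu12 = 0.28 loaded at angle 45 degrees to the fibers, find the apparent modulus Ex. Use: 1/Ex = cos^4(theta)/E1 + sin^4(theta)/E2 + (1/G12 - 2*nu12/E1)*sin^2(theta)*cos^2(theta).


cos^4(45) = 0.25, sin^4(45) = 0.25, sin^2(45)*cos^2(45) = 0.25
1/G12 - 2*nu12/E1 = 1/8 - 2*0.28/149 = 0.121242 GPa^-1
1/Ex = 0.25/149 + 0.25/9 + 0.121242*0.25 = 0.059766 GPa^-1
Ex = 16.73 GPa

16.73 GPa


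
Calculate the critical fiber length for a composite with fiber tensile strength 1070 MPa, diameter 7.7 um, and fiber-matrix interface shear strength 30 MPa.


Lc = sigma_f * d / (2 * tau_i) = 1070 * 7.7 / (2 * 30) = 137.3 um

137.3 um


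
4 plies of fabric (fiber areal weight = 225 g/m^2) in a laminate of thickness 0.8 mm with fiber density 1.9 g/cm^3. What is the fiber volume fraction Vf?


Vf = n * FAW / (rho_f * h * 1000) = 4 * 225 / (1.9 * 0.8 * 1000) = 0.5921

0.5921


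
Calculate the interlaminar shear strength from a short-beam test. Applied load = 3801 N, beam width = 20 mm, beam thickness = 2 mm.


ILSS = 3F/(4bh) = 3*3801/(4*20*2) = 71.27 MPa

71.27 MPa


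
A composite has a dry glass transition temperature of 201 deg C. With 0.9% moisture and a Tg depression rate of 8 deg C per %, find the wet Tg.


Tg_wet = Tg_dry - k*moisture = 201 - 8*0.9 = 193.8 deg C

193.8 deg C


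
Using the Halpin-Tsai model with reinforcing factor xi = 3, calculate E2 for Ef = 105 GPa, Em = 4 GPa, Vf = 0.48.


eta = (Ef/Em - 1)/(Ef/Em + xi) = (26.25 - 1)/(26.25 + 3) = 0.8632
E2 = Em*(1+xi*eta*Vf)/(1-eta*Vf) = 15.32 GPa

15.32 GPa


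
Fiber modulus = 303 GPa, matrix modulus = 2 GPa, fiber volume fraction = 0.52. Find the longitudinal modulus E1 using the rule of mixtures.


E1 = Ef*Vf + Em*(1-Vf) = 303*0.52 + 2*0.48 = 158.52 GPa

158.52 GPa


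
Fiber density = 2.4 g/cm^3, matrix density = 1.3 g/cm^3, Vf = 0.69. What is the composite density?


rho_c = rho_f*Vf + rho_m*(1-Vf) = 2.4*0.69 + 1.3*0.31 = 2.059 g/cm^3

2.059 g/cm^3


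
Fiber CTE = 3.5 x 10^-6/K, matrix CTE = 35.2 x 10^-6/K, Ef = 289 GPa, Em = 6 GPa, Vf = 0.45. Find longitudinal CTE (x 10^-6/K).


E1 = Ef*Vf + Em*(1-Vf) = 133.35
alpha_1 = (alpha_f*Ef*Vf + alpha_m*Em*(1-Vf))/E1 = 4.28 x 10^-6/K

4.28 x 10^-6/K


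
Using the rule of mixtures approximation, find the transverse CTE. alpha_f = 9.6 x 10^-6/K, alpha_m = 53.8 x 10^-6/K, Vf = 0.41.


alpha_2 = alpha_f*Vf + alpha_m*(1-Vf) = 9.6*0.41 + 53.8*0.59 = 35.7 x 10^-6/K

35.7 x 10^-6/K


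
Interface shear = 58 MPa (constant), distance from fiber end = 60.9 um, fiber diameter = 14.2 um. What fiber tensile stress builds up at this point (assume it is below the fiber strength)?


Force balance: sigma_f * (pi*d^2/4) = tau * (pi*d) * x  ->  sigma_f = 4 * tau * x / d
sigma_f = 4 * 58 * 60.9 / 14.2 = 995.0 MPa

995.0 MPa


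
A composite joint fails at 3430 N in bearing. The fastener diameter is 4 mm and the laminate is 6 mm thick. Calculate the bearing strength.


sigma_br = F/(d*h) = 3430/(4*6) = 142.9 MPa

142.9 MPa


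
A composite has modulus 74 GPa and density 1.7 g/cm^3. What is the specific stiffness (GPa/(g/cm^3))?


Specific stiffness = E/rho = 74/1.7 = 43.5 GPa/(g/cm^3)

43.5 GPa/(g/cm^3)


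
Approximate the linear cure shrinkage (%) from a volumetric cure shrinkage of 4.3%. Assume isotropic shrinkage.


Linear shrinkage ≈ vol_shrink/3 = 4.3/3 = 1.433%

1.433%


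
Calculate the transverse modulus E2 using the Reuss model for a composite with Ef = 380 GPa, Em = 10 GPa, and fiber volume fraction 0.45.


1/E2 = Vf/Ef + (1-Vf)/Em = 0.45/380 + 0.55/10
E2 = 17.8 GPa

17.8 GPa


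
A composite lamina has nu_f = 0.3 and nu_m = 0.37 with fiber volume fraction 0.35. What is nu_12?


nu_12 = nu_f*Vf + nu_m*(1-Vf) = 0.3*0.35 + 0.37*0.65 = 0.3455

0.3455


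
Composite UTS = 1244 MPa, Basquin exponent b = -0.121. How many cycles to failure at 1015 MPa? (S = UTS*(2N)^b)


N = 0.5 * (S/UTS)^(1/b) = 0.5 * (1015/1244)^(1/-0.121) = 2.6864 cycles

2.6864 cycles


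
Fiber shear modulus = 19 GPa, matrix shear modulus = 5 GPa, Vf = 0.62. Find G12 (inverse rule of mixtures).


1/G12 = Vf/Gf + (1-Vf)/Gm = 0.62/19 + 0.38/5
G12 = 9.21 GPa

9.21 GPa


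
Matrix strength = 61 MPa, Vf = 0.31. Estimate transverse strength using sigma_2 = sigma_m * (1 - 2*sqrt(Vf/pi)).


factor = 1 - 2*sqrt(0.31/pi) = 0.3717
sigma_2 = 61 * 0.3717 = 22.68 MPa

22.68 MPa


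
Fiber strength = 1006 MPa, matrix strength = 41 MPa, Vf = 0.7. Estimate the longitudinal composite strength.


sigma_1 = sigma_f*Vf + sigma_m*(1-Vf) = 1006*0.7 + 41*0.3 = 716.5 MPa

716.5 MPa


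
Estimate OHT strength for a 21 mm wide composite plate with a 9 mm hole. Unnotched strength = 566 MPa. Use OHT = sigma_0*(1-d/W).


OHT = sigma_0*(1-d/W) = 566*(1-9/21) = 323.4 MPa

323.4 MPa


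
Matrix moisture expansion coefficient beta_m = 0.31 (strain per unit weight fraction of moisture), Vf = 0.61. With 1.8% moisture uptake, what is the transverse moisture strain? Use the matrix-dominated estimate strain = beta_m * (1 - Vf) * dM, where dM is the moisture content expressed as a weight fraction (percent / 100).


dM = 1.8/100 = 0.018
strain = beta_m * (1-Vf) * dM = 0.31 * 0.39 * 0.018 = 0.0021762

0.0021762


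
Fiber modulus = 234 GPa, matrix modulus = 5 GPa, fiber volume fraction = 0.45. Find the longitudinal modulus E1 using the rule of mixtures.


E1 = Ef*Vf + Em*(1-Vf) = 234*0.45 + 5*0.55 = 108.05 GPa

108.05 GPa


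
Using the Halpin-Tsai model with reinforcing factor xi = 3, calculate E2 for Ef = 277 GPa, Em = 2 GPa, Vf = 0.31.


eta = (Ef/Em - 1)/(Ef/Em + xi) = (138.5 - 1)/(138.5 + 3) = 0.9717
E2 = Em*(1+xi*eta*Vf)/(1-eta*Vf) = 5.45 GPa

5.45 GPa


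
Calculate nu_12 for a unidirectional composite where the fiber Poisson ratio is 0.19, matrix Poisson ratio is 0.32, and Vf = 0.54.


nu_12 = nu_f*Vf + nu_m*(1-Vf) = 0.19*0.54 + 0.32*0.46 = 0.2498

0.2498


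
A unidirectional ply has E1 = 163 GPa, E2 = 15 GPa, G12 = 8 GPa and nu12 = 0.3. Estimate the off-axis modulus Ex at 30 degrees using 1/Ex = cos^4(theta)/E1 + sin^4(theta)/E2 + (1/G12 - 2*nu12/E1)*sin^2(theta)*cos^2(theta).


cos^4(30) = 0.5625, sin^4(30) = 0.0625, sin^2(30)*cos^2(30) = 0.1875
1/G12 - 2*nu12/E1 = 1/8 - 2*0.3/163 = 0.121319 GPa^-1
1/Ex = 0.5625/163 + 0.0625/15 + 0.121319*0.1875 = 0.0303649 GPa^-1
Ex = 32.93 GPa

32.93 GPa


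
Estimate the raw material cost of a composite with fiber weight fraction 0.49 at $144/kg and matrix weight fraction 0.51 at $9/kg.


Cost = cost_f*Wf + cost_m*Wm = 144*0.49 + 9*0.51 = $75.15/kg

$75.15/kg


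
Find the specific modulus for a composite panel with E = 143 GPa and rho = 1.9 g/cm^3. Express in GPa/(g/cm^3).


Specific stiffness = E/rho = 143/1.9 = 75.3 GPa/(g/cm^3)

75.3 GPa/(g/cm^3)


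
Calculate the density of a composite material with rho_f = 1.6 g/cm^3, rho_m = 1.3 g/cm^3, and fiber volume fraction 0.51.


rho_c = rho_f*Vf + rho_m*(1-Vf) = 1.6*0.51 + 1.3*0.49 = 1.453 g/cm^3

1.453 g/cm^3


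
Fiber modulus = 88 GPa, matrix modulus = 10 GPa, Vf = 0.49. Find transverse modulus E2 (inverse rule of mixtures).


1/E2 = Vf/Ef + (1-Vf)/Em = 0.49/88 + 0.51/10
E2 = 17.68 GPa

17.68 GPa


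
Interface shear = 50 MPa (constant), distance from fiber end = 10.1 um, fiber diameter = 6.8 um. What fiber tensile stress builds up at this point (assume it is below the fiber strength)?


Force balance: sigma_f * (pi*d^2/4) = tau * (pi*d) * x  ->  sigma_f = 4 * tau * x / d
sigma_f = 4 * 50 * 10.1 / 6.8 = 297.1 MPa

297.1 MPa


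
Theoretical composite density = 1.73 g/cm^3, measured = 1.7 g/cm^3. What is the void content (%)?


Void% = (rho_theo - rho_actual)/rho_theo * 100 = (1.73 - 1.7)/1.73 * 100 = 1.73%

1.73%


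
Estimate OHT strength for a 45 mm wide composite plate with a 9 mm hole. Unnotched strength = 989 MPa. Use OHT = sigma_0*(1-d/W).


OHT = sigma_0*(1-d/W) = 989*(1-9/45) = 791.2 MPa

791.2 MPa


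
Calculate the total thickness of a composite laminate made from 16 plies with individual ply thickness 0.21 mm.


h = n * t_ply = 16 * 0.21 = 3.36 mm

3.36 mm


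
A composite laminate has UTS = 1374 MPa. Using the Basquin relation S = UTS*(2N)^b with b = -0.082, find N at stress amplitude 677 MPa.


N = 0.5 * (S/UTS)^(1/b) = 0.5 * (677/1374)^(1/-0.082) = 2803.6699 cycles

2803.6699 cycles


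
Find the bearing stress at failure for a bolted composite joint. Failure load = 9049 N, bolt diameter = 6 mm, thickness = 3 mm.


sigma_br = F/(d*h) = 9049/(6*3) = 502.7 MPa

502.7 MPa


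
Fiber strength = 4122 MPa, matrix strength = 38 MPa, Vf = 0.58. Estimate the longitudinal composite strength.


sigma_1 = sigma_f*Vf + sigma_m*(1-Vf) = 4122*0.58 + 38*0.42 = 2406.7 MPa

2406.7 MPa


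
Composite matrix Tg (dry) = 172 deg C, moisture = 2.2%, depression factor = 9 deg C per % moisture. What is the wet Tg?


Tg_wet = Tg_dry - k*moisture = 172 - 9*2.2 = 152.2 deg C

152.2 deg C


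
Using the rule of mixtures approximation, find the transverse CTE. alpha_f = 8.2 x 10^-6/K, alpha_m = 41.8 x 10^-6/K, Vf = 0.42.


alpha_2 = alpha_f*Vf + alpha_m*(1-Vf) = 8.2*0.42 + 41.8*0.58 = 27.7 x 10^-6/K

27.7 x 10^-6/K


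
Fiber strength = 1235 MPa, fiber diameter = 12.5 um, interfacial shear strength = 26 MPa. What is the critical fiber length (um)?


Lc = sigma_f * d / (2 * tau_i) = 1235 * 12.5 / (2 * 26) = 296.9 um

296.9 um


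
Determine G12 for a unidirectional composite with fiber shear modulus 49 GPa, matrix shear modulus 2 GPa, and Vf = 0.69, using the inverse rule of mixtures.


1/G12 = Vf/Gf + (1-Vf)/Gm = 0.69/49 + 0.31/2
G12 = 5.91 GPa

5.91 GPa


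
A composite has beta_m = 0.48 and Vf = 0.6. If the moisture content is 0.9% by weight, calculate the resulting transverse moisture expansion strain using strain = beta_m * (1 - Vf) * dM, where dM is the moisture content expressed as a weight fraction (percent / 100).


dM = 0.9/100 = 0.009
strain = beta_m * (1-Vf) * dM = 0.48 * 0.4 * 0.009 = 0.001728

0.001728


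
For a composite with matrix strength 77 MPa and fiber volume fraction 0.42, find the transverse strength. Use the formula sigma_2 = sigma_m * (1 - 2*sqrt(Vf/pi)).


factor = 1 - 2*sqrt(0.42/pi) = 0.2687
sigma_2 = 77 * 0.2687 = 20.69 MPa

20.69 MPa


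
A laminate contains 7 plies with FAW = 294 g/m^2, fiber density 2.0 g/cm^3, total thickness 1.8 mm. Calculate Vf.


Vf = n * FAW / (rho_f * h * 1000) = 7 * 294 / (2.0 * 1.8 * 1000) = 0.5717

0.5717


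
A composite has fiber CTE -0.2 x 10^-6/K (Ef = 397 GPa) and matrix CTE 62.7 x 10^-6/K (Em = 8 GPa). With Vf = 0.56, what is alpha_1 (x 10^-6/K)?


E1 = Ef*Vf + Em*(1-Vf) = 225.84
alpha_1 = (alpha_f*Ef*Vf + alpha_m*Em*(1-Vf))/E1 = 0.78 x 10^-6/K

0.78 x 10^-6/K


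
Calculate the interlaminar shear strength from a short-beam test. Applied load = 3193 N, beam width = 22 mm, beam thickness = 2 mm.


ILSS = 3F/(4bh) = 3*3193/(4*22*2) = 54.43 MPa

54.43 MPa


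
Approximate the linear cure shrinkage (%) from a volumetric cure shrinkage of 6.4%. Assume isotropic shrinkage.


Linear shrinkage ≈ vol_shrink/3 = 6.4/3 = 2.133%

2.133%


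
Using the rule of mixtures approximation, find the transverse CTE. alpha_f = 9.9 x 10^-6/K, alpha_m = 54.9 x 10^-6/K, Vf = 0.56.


alpha_2 = alpha_f*Vf + alpha_m*(1-Vf) = 9.9*0.56 + 54.9*0.44 = 29.7 x 10^-6/K

29.7 x 10^-6/K


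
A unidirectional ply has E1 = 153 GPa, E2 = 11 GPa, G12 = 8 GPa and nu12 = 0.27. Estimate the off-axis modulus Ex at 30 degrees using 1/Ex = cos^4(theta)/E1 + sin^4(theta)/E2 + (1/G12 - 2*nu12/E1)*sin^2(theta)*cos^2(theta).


cos^4(30) = 0.5625, sin^4(30) = 0.0625, sin^2(30)*cos^2(30) = 0.1875
1/G12 - 2*nu12/E1 = 1/8 - 2*0.27/153 = 0.121471 GPa^-1
1/Ex = 0.5625/153 + 0.0625/11 + 0.121471*0.1875 = 0.032134 GPa^-1
Ex = 31.12 GPa

31.12 GPa


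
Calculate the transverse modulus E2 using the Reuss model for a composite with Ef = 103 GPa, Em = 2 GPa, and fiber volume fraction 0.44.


1/E2 = Vf/Ef + (1-Vf)/Em = 0.44/103 + 0.56/2
E2 = 3.52 GPa

3.52 GPa


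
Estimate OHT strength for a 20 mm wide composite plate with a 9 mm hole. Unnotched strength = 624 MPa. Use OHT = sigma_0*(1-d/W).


OHT = sigma_0*(1-d/W) = 624*(1-9/20) = 343.2 MPa

343.2 MPa


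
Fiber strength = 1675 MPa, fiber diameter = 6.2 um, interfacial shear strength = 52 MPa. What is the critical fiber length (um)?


Lc = sigma_f * d / (2 * tau_i) = 1675 * 6.2 / (2 * 52) = 99.9 um

99.9 um


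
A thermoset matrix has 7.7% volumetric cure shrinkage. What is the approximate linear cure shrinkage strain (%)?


Linear shrinkage ≈ vol_shrink/3 = 7.7/3 = 2.567%

2.567%


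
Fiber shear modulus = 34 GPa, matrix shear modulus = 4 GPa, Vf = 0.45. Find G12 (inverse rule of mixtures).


1/G12 = Vf/Gf + (1-Vf)/Gm = 0.45/34 + 0.55/4
G12 = 6.63 GPa

6.63 GPa


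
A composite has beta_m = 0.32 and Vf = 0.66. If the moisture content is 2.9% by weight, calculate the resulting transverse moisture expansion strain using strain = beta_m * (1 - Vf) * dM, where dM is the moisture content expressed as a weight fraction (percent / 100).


dM = 2.9/100 = 0.029
strain = beta_m * (1-Vf) * dM = 0.32 * 0.34 * 0.029 = 0.0031552

0.0031552


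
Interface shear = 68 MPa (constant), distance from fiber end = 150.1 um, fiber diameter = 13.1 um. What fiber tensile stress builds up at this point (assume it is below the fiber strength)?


Force balance: sigma_f * (pi*d^2/4) = tau * (pi*d) * x  ->  sigma_f = 4 * tau * x / d
sigma_f = 4 * 68 * 150.1 / 13.1 = 3116.6 MPa

3116.6 MPa


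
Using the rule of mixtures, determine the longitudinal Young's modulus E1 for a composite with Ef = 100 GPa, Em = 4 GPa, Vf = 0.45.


E1 = Ef*Vf + Em*(1-Vf) = 100*0.45 + 4*0.55 = 47.2 GPa

47.2 GPa


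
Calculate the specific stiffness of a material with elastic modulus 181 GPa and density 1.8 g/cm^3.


Specific stiffness = E/rho = 181/1.8 = 100.6 GPa/(g/cm^3)

100.6 GPa/(g/cm^3)


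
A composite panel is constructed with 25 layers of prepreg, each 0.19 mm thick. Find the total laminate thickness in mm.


h = n * t_ply = 25 * 0.19 = 4.75 mm

4.75 mm


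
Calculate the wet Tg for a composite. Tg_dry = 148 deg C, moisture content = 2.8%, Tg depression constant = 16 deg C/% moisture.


Tg_wet = Tg_dry - k*moisture = 148 - 16*2.8 = 103.2 deg C

103.2 deg C


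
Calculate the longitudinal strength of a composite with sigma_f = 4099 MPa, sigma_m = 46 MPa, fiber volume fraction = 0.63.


sigma_1 = sigma_f*Vf + sigma_m*(1-Vf) = 4099*0.63 + 46*0.37 = 2599.4 MPa

2599.4 MPa


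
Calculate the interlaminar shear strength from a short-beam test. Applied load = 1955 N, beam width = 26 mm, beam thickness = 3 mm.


ILSS = 3F/(4bh) = 3*1955/(4*26*3) = 18.8 MPa

18.8 MPa


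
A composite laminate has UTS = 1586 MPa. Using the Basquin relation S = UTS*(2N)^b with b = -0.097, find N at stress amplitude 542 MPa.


N = 0.5 * (S/UTS)^(1/b) = 0.5 * (542/1586)^(1/-0.097) = 32079.4319 cycles

32079.4319 cycles


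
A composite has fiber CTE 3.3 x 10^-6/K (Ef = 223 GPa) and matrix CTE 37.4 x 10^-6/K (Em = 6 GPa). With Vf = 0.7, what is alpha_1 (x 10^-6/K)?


E1 = Ef*Vf + Em*(1-Vf) = 157.9
alpha_1 = (alpha_f*Ef*Vf + alpha_m*Em*(1-Vf))/E1 = 3.69 x 10^-6/K

3.69 x 10^-6/K


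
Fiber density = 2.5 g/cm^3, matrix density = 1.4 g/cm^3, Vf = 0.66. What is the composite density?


rho_c = rho_f*Vf + rho_m*(1-Vf) = 2.5*0.66 + 1.4*0.34 = 2.126 g/cm^3

2.126 g/cm^3


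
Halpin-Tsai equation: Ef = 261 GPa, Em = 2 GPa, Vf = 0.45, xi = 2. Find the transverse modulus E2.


eta = (Ef/Em - 1)/(Ef/Em + xi) = (130.5 - 1)/(130.5 + 2) = 0.9774
E2 = Em*(1+xi*eta*Vf)/(1-eta*Vf) = 6.71 GPa

6.71 GPa


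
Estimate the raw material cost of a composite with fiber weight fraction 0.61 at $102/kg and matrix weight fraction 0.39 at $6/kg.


Cost = cost_f*Wf + cost_m*Wm = 102*0.61 + 6*0.39 = $64.56/kg

$64.56/kg


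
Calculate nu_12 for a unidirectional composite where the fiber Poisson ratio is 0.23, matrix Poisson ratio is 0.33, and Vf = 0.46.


nu_12 = nu_f*Vf + nu_m*(1-Vf) = 0.23*0.46 + 0.33*0.54 = 0.284

0.284


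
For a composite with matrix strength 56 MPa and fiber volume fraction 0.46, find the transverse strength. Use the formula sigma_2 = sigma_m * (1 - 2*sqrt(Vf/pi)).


factor = 1 - 2*sqrt(0.46/pi) = 0.2347
sigma_2 = 56 * 0.2347 = 13.14 MPa

13.14 MPa


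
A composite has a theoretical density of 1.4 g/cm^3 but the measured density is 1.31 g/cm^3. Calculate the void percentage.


Void% = (rho_theo - rho_actual)/rho_theo * 100 = (1.4 - 1.31)/1.4 * 100 = 6.43%

6.43%


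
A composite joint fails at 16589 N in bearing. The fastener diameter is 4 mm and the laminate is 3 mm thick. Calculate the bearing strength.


sigma_br = F/(d*h) = 16589/(4*3) = 1382.4 MPa

1382.4 MPa


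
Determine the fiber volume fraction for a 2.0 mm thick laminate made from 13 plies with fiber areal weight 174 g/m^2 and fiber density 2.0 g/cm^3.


Vf = n * FAW / (rho_f * h * 1000) = 13 * 174 / (2.0 * 2.0 * 1000) = 0.5655

0.5655


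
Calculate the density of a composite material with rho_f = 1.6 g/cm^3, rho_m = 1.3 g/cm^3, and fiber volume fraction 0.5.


rho_c = rho_f*Vf + rho_m*(1-Vf) = 1.6*0.5 + 1.3*0.5 = 1.45 g/cm^3

1.45 g/cm^3


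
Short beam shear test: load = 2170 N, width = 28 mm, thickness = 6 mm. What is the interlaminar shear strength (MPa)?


ILSS = 3F/(4bh) = 3*2170/(4*28*6) = 9.69 MPa

9.69 MPa


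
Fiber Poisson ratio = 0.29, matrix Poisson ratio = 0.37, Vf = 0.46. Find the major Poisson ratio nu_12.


nu_12 = nu_f*Vf + nu_m*(1-Vf) = 0.29*0.46 + 0.37*0.54 = 0.3332

0.3332


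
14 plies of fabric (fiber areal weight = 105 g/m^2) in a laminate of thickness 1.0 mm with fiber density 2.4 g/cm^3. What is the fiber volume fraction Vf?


Vf = n * FAW / (rho_f * h * 1000) = 14 * 105 / (2.4 * 1.0 * 1000) = 0.6125

0.6125


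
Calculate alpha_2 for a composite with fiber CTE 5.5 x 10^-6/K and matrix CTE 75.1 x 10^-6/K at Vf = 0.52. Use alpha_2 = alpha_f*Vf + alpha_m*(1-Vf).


alpha_2 = alpha_f*Vf + alpha_m*(1-Vf) = 5.5*0.52 + 75.1*0.48 = 38.9 x 10^-6/K

38.9 x 10^-6/K


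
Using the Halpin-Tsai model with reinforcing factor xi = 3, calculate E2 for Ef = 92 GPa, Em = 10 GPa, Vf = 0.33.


eta = (Ef/Em - 1)/(Ef/Em + xi) = (9.2 - 1)/(9.2 + 3) = 0.6721
E2 = Em*(1+xi*eta*Vf)/(1-eta*Vf) = 21.4 GPa

21.4 GPa


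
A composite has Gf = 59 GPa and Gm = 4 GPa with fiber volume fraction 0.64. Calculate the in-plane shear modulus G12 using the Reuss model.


1/G12 = Vf/Gf + (1-Vf)/Gm = 0.64/59 + 0.36/4
G12 = 9.92 GPa

9.92 GPa


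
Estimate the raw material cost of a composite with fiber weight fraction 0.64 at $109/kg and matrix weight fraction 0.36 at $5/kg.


Cost = cost_f*Wf + cost_m*Wm = 109*0.64 + 5*0.36 = $71.56/kg

$71.56/kg


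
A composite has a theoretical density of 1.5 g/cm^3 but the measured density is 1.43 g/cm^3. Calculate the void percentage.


Void% = (rho_theo - rho_actual)/rho_theo * 100 = (1.5 - 1.43)/1.5 * 100 = 4.67%

4.67%


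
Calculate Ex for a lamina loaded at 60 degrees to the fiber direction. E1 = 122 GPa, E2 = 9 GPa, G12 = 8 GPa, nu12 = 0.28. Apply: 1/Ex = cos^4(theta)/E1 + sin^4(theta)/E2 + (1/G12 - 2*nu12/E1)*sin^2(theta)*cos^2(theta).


cos^4(60) = 0.0625, sin^4(60) = 0.5625, sin^2(60)*cos^2(60) = 0.1875
1/G12 - 2*nu12/E1 = 1/8 - 2*0.28/122 = 0.12041 GPa^-1
1/Ex = 0.0625/122 + 0.5625/9 + 0.12041*0.1875 = 0.0855891 GPa^-1
Ex = 11.68 GPa

11.68 GPa


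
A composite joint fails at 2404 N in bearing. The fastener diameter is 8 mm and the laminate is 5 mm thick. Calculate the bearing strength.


sigma_br = F/(d*h) = 2404/(8*5) = 60.1 MPa

60.1 MPa


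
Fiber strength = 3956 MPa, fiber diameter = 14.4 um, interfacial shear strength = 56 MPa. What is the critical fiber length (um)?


Lc = sigma_f * d / (2 * tau_i) = 3956 * 14.4 / (2 * 56) = 508.6 um

508.6 um


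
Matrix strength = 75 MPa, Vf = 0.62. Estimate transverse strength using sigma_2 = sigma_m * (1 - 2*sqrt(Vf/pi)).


factor = 1 - 2*sqrt(0.62/pi) = 0.1115
sigma_2 = 75 * 0.1115 = 8.36 MPa

8.36 MPa


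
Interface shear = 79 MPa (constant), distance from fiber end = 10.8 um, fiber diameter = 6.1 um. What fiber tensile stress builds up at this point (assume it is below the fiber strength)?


Force balance: sigma_f * (pi*d^2/4) = tau * (pi*d) * x  ->  sigma_f = 4 * tau * x / d
sigma_f = 4 * 79 * 10.8 / 6.1 = 559.5 MPa

559.5 MPa


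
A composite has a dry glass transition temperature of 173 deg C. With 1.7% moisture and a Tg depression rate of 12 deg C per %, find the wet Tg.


Tg_wet = Tg_dry - k*moisture = 173 - 12*1.7 = 152.6 deg C

152.6 deg C


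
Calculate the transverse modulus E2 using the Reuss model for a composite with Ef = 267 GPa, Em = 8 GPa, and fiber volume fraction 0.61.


1/E2 = Vf/Ef + (1-Vf)/Em = 0.61/267 + 0.39/8
E2 = 19.59 GPa

19.59 GPa


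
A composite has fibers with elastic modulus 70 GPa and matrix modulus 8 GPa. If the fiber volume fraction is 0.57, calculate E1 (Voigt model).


E1 = Ef*Vf + Em*(1-Vf) = 70*0.57 + 8*0.43 = 43.34 GPa

43.34 GPa


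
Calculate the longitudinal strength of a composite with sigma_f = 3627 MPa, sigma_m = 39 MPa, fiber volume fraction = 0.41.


sigma_1 = sigma_f*Vf + sigma_m*(1-Vf) = 3627*0.41 + 39*0.59 = 1510.1 MPa

1510.1 MPa


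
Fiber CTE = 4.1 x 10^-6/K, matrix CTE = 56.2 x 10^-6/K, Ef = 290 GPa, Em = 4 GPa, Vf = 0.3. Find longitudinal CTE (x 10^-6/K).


E1 = Ef*Vf + Em*(1-Vf) = 89.8
alpha_1 = (alpha_f*Ef*Vf + alpha_m*Em*(1-Vf))/E1 = 5.72 x 10^-6/K

5.72 x 10^-6/K


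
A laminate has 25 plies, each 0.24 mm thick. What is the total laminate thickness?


h = n * t_ply = 25 * 0.24 = 6.0 mm

6.0 mm


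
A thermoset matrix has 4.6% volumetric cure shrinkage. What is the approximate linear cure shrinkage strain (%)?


Linear shrinkage ≈ vol_shrink/3 = 4.6/3 = 1.533%

1.533%


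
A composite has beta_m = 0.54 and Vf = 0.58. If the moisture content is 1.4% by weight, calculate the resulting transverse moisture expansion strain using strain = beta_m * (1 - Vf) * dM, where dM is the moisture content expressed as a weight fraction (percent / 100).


dM = 1.4/100 = 0.014
strain = beta_m * (1-Vf) * dM = 0.54 * 0.42 * 0.014 = 0.0031752

0.0031752


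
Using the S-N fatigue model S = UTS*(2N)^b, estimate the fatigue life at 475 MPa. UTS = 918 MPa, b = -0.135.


N = 0.5 * (S/UTS)^(1/b) = 0.5 * (475/918)^(1/-0.135) = 65.8556 cycles

65.8556 cycles


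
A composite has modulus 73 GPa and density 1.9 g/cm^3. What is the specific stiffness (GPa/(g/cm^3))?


Specific stiffness = E/rho = 73/1.9 = 38.4 GPa/(g/cm^3)

38.4 GPa/(g/cm^3)


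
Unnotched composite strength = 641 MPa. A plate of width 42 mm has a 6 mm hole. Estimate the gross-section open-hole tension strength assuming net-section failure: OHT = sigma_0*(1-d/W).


OHT = sigma_0*(1-d/W) = 641*(1-6/42) = 549.4 MPa

549.4 MPa


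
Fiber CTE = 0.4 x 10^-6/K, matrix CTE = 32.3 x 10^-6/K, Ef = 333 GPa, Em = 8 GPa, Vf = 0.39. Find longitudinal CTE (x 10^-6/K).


E1 = Ef*Vf + Em*(1-Vf) = 134.75
alpha_1 = (alpha_f*Ef*Vf + alpha_m*Em*(1-Vf))/E1 = 1.56 x 10^-6/K

1.56 x 10^-6/K


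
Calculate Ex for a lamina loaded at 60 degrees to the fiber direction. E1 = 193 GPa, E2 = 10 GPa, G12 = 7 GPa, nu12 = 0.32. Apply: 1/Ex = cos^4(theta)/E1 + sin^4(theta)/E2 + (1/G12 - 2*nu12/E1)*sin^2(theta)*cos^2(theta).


cos^4(60) = 0.0625, sin^4(60) = 0.5625, sin^2(60)*cos^2(60) = 0.1875
1/G12 - 2*nu12/E1 = 1/7 - 2*0.32/193 = 0.139541 GPa^-1
1/Ex = 0.0625/193 + 0.5625/10 + 0.139541*0.1875 = 0.0827378 GPa^-1
Ex = 12.09 GPa

12.09 GPa


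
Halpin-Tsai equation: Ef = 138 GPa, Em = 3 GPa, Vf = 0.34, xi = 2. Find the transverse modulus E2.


eta = (Ef/Em - 1)/(Ef/Em + xi) = (46.0 - 1)/(46.0 + 2) = 0.9375
E2 = Em*(1+xi*eta*Vf)/(1-eta*Vf) = 7.21 GPa

7.21 GPa


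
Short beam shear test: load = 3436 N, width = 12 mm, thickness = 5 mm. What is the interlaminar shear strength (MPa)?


ILSS = 3F/(4bh) = 3*3436/(4*12*5) = 42.95 MPa

42.95 MPa


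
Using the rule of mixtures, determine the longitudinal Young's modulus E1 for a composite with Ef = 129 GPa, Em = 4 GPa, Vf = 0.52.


E1 = Ef*Vf + Em*(1-Vf) = 129*0.52 + 4*0.48 = 69.0 GPa

69.0 GPa


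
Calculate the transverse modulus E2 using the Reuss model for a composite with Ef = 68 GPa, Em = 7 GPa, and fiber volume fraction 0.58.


1/E2 = Vf/Ef + (1-Vf)/Em = 0.58/68 + 0.42/7
E2 = 14.59 GPa

14.59 GPa


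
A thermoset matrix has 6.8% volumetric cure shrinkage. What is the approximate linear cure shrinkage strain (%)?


Linear shrinkage ≈ vol_shrink/3 = 6.8/3 = 2.267%

2.267%


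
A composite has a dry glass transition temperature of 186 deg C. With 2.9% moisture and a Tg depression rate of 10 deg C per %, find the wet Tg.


Tg_wet = Tg_dry - k*moisture = 186 - 10*2.9 = 157.0 deg C

157.0 deg C


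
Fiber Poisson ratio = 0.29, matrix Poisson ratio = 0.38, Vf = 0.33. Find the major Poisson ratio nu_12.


nu_12 = nu_f*Vf + nu_m*(1-Vf) = 0.29*0.33 + 0.38*0.67 = 0.3503

0.3503


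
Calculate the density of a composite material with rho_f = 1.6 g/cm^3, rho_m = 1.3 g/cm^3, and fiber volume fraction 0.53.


rho_c = rho_f*Vf + rho_m*(1-Vf) = 1.6*0.53 + 1.3*0.47 = 1.459 g/cm^3

1.459 g/cm^3


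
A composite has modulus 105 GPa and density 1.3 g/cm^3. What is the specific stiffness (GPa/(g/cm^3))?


Specific stiffness = E/rho = 105/1.3 = 80.8 GPa/(g/cm^3)

80.8 GPa/(g/cm^3)


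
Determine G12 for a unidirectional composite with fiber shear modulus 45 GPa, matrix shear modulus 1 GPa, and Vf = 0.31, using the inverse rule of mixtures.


1/G12 = Vf/Gf + (1-Vf)/Gm = 0.31/45 + 0.69/1
G12 = 1.43 GPa

1.43 GPa


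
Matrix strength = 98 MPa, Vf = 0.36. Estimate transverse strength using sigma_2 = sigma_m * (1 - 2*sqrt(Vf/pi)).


factor = 1 - 2*sqrt(0.36/pi) = 0.323
sigma_2 = 98 * 0.323 = 31.65 MPa

31.65 MPa
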